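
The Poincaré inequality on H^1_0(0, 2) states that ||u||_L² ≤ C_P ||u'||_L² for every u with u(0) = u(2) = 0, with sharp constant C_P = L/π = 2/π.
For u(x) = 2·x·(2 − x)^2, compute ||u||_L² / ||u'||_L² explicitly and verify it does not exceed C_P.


||u||_L² / ||u'||_L² = sqrt(14)/7 < C_P = 2/π.

u(x) = 2·x·(2 − x)^2, so u'(x) = 2*(x - 2)*(3*x - 2).
u(x) = 2·x·(2 − x)^2 vanishes at x = 0 and x = 2, so u ∈ H^1_0(0, 2). Differentiate via the product rule and integrate the resulting polynomials term by term.
  ∫_0^2 u² dx = ∫_0^2 (4*x^6 - 32*x^5 + 96*x^4 - 128*x^3 + 64*x^2) dx. Term by term:
    ∫_0^2 4*x^6 dx = 512/7;  ∫_0^2 -32*x^5 dx = -1024/3;  ∫_0^2 96*x^4 dx = 3072/5;
    ∫_0^2 -128*x^3 dx = -512;  ∫_0^2 64*x^2 dx = 512/3.
  Sum: 512/7 − 1024/3 + 3072/5 − 512 + 512/3 = 512/105.
  ∫_0^2 (u')² dx = ∫_0^2 (36*x^4 - 192*x^3 + 352*x^2 - 256*x + 64) dx. Term by term:
    ∫_0^2 36*x^4 dx = 1152/5;  ∫_0^2 -192*x^3 dx = -768;  ∫_0^2 352*x^2 dx = 2816/3;
    ∫_0^2 -256*x dx = -512;  ∫_0^2 64 dx = 128.
  Sum: 1152/5 − 768 + 2816/3 − 512 + 128 = 256/15.
∫_0^2 u² dx = 512/105, so ||u||_L² = 16*sqrt(210)/105.
∫_0^2 (u')² dx = 256/15, so ||u'||_L² = 16*sqrt(15)/15.
Ratio ||u||_L² / ||u'||_L² = sqrt(14)/7.
Sharp Poincaré constant on H^1_0(0, 2) is C_P = L/π = 2/π, achieved by sin(π/2·x).
A polynomial bump cannot attain the sharp Poincaré constant (only the first sine eigenfunction does), so the ratio is strictly less than C_P, consistent with ||u||_L² ≤ C_P ||u'||_L².


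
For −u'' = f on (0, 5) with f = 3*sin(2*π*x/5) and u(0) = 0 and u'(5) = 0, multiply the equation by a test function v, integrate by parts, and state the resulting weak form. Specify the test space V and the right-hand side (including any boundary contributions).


V = {v ∈ H^1(0, 5) : v(0) = 0} (test functions vanish at x = 0 where u is specified); weak form: ∫_0^5 u'v' dx = ∫_0^5 (3*sin(2*π*x/5)) v dx for all v ∈ V.

Multiply both sides by a test function v and integrate from 0 to 5:
  ∫_0^5 −u''(x) v(x) dx = ∫_0^5 f(x) v(x) dx.
Integrate the LHS by parts once:
  ∫_0^5 −u'' v dx = −[u'(x) v(x)]_0^5 + ∫_0^5 u'(x) v'(x) dx.
Thus ∫_0^5 u'(x) v'(x) dx = ∫_0^5 f(x) v(x) dx + [u'(x) v(x)]_0^5.
Choose V so that boundary terms are either known or forced to vanish.
Mixed BC: u(0) = 0 (Dirichlet) and u'(5) = 0 (Neumann). Define V = {v ∈ H^1(0, 5) : v(0) = 0}. Then [u' v]_0^5 = u'(5)·v(5) − u'(0)·0 = 0.
Weak formulation: find u (satisfying any essential BC) such that ∫_0^5 u'(x) v'(x) dx = ∫_0^5 f v dx for all v ∈ V (Dirichlet at 0 absorbed into V; the Neumann datum at x = 5 is zero, so no boundary term remains).
Substituting f(x) = 3*sin(2*π*x/5), the right-hand side is ∫_0^5 (3*sin(2*π*x/5)) v dx.


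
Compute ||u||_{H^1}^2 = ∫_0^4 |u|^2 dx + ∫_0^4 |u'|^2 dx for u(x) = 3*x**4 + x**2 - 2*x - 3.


||u||_{H^1}^2 = 63859444/105

The H^1 norm (squared) on an interval (0, L) is
  ||u||_{H^1}^2 = ∫_0^L u(x)^2 dx + ∫_0^L u'(x)^2 dx.
Compute u'(x) = 12*x**3 + 2*x - 2.
Then u(x)^2 = 9*x**8 + 6*x**6 - 12*x**5 - 17*x**4 - 4*x**3 - 2*x**2 + 12*x + 9 and u'(x)^2 = 144*x**6 + 48*x**4 - 48*x**3 + 4*x**2 - 8*x + 4.
Integrate each monomial from 0 to 4 using ∫_0^4 c·x^n dx = c·4^(n+1)/(n+1):
  ∫_0^4 u(x)^2 dx = ∫_0^4 (9*x^8 + 6*x^6 - 12*x^5 - 17*x^4 - 4*x^3 - 2*x^2 + 12*x + 9) dx. Term by term:
    ∫_0^4 9*x^8 dx = 262144;  ∫_0^4 6*x^6 dx = 98304/7;  ∫_0^4 -12*x^5 dx = -8192;
    ∫_0^4 -17*x^4 dx = -17408/5;  ∫_0^4 -4*x^3 dx = -256;  ∫_0^4 -2*x^2 dx = -128/3;
    ∫_0^4 12*x dx = 96;  ∫_0^4 9 dx = 36.
  Sum: 262144 + 98304/7 − 8192 − 17408/5 − 256 − 128/3 + 96 + 36 = 27756452/105.
  ∫_0^4 u'(x)^2 dx = ∫_0^4 (144*x^6 + 48*x^4 - 48*x^3 + 4*x^2 - 8*x + 4) dx. Term by term:
    ∫_0^4 144*x^6 dx = 2359296/7;  ∫_0^4 48*x^4 dx = 49152/5;  ∫_0^4 -48*x^3 dx = -3072;
    ∫_0^4 4*x^2 dx = 256/3;  ∫_0^4 -8*x dx = -64;  ∫_0^4 4 dx = 16.
  Sum: 2359296/7 + 49152/5 − 3072 + 256/3 − 64 + 16 = 36102992/105.
Adding: ||u||_{H^1}^2 = 27756452/105 + 36102992/105 = 63859444/105.


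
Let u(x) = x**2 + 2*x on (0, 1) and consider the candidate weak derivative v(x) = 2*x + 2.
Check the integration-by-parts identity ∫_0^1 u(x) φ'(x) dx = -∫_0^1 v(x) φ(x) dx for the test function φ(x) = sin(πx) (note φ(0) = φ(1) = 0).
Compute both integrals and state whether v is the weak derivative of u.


LHS = -6/π, RHS = -6/π. Yes, v = u' weakly.

u(x) = x**2 + 2*x, classical derivative u'(x) = 2*x + 2.
φ(x) = sin(πx), so φ'(x) = π*cos(π*x).
Note φ(0) = φ(1) = 0, so the boundary term u·φ vanishes.
LHS = ∫_0^1 u(x) φ'(x) dx = ∫_0^1 (π*x^2*cos(π*x) + 2*π*x*cos(π*x)) dx. Term by term:
  ∫_0^1 π*x^2*cos(π*x) dx = -2/π;  ∫_0^1 2*π*x*cos(π*x) dx = -4/π.
Sum: -2/π − 4/π = -6/π.
So LHS = -6/π.
∫_0^1 v(x) φ(x) dx = ∫_0^1 (2*x*sin(π*x) + 2*sin(π*x)) dx. Term by term:
  ∫_0^1 2*sin(π*x) dx = 4/π;  ∫_0^1 2*x*sin(π*x) dx = 2/π.
Sum: 4/π + 2/π = 6/π.
So RHS = -∫_0^1 v(x) φ(x) dx = -6/π.
LHS = RHS, so the identity holds for this test φ.
Moreover u is smooth here and v(x) = u'(x) = 2*x + 2 pointwise, so the identity holds for every test function. Hence v is the weak derivative of u.


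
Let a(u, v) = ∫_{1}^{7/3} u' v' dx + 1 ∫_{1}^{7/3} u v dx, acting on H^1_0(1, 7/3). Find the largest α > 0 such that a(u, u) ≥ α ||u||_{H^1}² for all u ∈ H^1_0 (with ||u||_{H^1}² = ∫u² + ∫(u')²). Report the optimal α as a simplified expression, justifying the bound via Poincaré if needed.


α = 1

Coercivity of a(·,·) on H^1_0(1, 7/3) means a(u, u) ≥ α ||u||_{H^1}² for every u ∈ H^1_0.
The interval has length L = 4/3, and Poincaré/coercivity depend only on L. Here a(u, u) = ∫(u')² + (1)·∫u².
Here c = 1 ≥ 1, so a(u,u) = ∫(u')² + c∫u² ≥ ∫(u')² + ∫u² = ||u||_{H^1}², i.e. α = 1 works. No larger α is possible: a(u,u) ≥ α||u||_{H^1}² means (1−α)∫(u')² ≥ (α−c)∫u², and for the modes u_n = sin(nπ(x−x₀)/L) (x₀ the left endpoint) one has ∫u_n²/∫(u_n')² = (L/(nπ))² → 0, so a(u_n,u_n)/||u_n||_{H^1}² → 1. Hence the optimal constant is α = 1.
Therefore α = 1.


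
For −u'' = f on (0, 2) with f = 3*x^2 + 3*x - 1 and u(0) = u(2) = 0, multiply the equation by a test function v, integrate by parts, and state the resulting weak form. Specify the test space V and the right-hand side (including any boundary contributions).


V = H^1_0(0, 2) (so v(0) = v(2) = 0); weak form: ∫_0^2 u'v' dx = ∫_0^2 (3*x^2 + 3*x - 1) v dx for all v ∈ V.

Multiply both sides by a test function v and integrate from 0 to 2:
  ∫_0^2 −u''(x) v(x) dx = ∫_0^2 f(x) v(x) dx.
Integrate the LHS by parts once:
  ∫_0^2 −u'' v dx = −[u'(x) v(x)]_0^2 + ∫_0^2 u'(x) v'(x) dx.
Thus ∫_0^2 u'(x) v'(x) dx = ∫_0^2 f(x) v(x) dx + [u'(x) v(x)]_0^2.
Choose V so that boundary terms are either known or forced to vanish.
u is Dirichlet: u(0) = u(2) = 0. Let V = H^1_0(0, 2); then v(0) = v(2) = 0, and [u' v]_0^2 = 0.
Weak formulation: find u (satisfying any essential BC) such that ∫_0^2 u'(x) v'(x) dx = ∫_0^2 f v dx for all v ∈ V.
Substituting f(x) = 3*x^2 + 3*x - 1, the right-hand side is ∫_0^2 (3*x^2 + 3*x - 1) v dx.


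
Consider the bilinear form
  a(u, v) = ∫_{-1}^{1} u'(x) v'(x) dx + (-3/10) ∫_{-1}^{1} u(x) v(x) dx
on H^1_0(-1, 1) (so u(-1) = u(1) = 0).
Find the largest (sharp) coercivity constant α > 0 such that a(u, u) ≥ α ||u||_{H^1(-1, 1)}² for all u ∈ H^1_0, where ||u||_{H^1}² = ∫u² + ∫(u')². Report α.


α = (-6/5 + π^2)/(4 + π^2)

Coercivity of a(·,·) on H^1_0(-1, 1) means a(u, u) ≥ α ||u||_{H^1}² for every u ∈ H^1_0.
The interval has length L = 2, and Poincaré/coercivity depend only on L. Here a(u, u) = ∫(u')² + (-3/10)·∫u².
Here c = -3/10 < 0 with |c| < (π/L)² = π^2/4, so coercivity still holds. The condition a(u,u) ≥ α||u||_{H^1}² reads (1−α)∫(u')² ≥ (α−c)∫u². Any admissible α is ≤ 1 (rapidly oscillating u have ∫u²/∫(u')² → 0), and α = 1 would force 0 ≥ (1−c)∫u², impossible since c < 1; so 1−α > 0. By the sharp Poincaré inequality on H^1_0 of an interval of length L, ∫(u')² ≥ (π/L)²∫u² with equality for the first sine mode sin(π(x−x₀)/L) (x₀ the left endpoint), so the inequality holds for all u iff (1−α)(π/L)² ≥ α − c, i.e. α ≤ ((π/L)² + c)/((π/L)² + 1) = (1 + c(L/π)²)/(1 + (L/π)²). (Direct route, valid since c ≤ 0: Poincaré gives c∫u² ≥ c(L/π)²∫(u')², so a(u,u) ≥ (1 + c(L/π)²)∫(u')², while ||u||_{H^1}² ≤ (1 + (L/π)²)∫(u')²; dividing yields the same α.) With (π/L)² = π^2/4 and c = -3/10, the largest admissible constant is α = ((π/L)² + c)/((π/L)² + 1).
Simplifying, α = (-6/5 + π^2)/(4 + π^2).


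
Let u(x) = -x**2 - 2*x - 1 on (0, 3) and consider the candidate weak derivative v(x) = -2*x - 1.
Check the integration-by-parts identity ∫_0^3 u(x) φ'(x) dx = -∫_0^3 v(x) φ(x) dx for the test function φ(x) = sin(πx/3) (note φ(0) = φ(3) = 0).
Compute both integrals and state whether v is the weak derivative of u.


LHS = 30/π, RHS = 24/π. No, v is not the weak derivative of u.

u(x) = -x**2 - 2*x - 1, classical derivative u'(x) = -2*x - 2.
φ(x) = sin(πx/3), so φ'(x) = π*cos(π*x/3)/3.
Note φ(0) = φ(3) = 0, so the boundary term u·φ vanishes.
LHS = ∫_0^3 u(x) φ'(x) dx = ∫_0^3 (-π*x^2*cos(π*x/3)/3 - 2*π*x*cos(π*x/3)/3 - π*cos(π*x/3)/3) dx. Term by term:
  ∫_0^3 -π*cos(π*x/3)/3 dx = 0;  ∫_0^3 -2*π*x*cos(π*x/3)/3 dx = 12/π;  ∫_0^3 -π*x^2*cos(π*x/3)/3 dx = 18/π.
Sum: 0 + 12/π + 18/π = 30/π.
So LHS = 30/π.
∫_0^3 v(x) φ(x) dx = ∫_0^3 (-2*x*sin(π*x/3) - sin(π*x/3)) dx. Term by term:
  ∫_0^3 -sin(π*x/3) dx = -6/π;  ∫_0^3 -2*x*sin(π*x/3) dx = -18/π.
Sum: -6/π − 18/π = -24/π.
So RHS = -∫_0^3 v(x) φ(x) dx = 24/π.
LHS − RHS = 6/π ≠ 0, so the identity fails.
(For a valid weak derivative the identity must hold for EVERY test function, in particular this one. The failure shows v is NOT the weak derivative of u.)
Correct weak derivative would be u'(x) = -2*x - 2.


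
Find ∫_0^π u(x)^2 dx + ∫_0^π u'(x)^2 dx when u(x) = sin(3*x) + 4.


||u||_{H^1(0,π)}^2 = 16/3 + 21*π

u'(x) = 3*cos(3*x).
Expand u² and (u')² and integrate term by term on (0, π), using: for integers n ≥ 1, ∫_0^π sin²(nx) dx = ∫_0^π cos²(nx) dx = π/2; for n ≠ n', ∫_0^π sin(nx)sin(n'x) dx = ∫_0^π cos(nx)cos(n'x) dx = 0; and by product-to-sum, ∫_0^π sin(nx)cos(n'x) dx = ½∫_0^π [sin((n+n')x) + sin((n−n')x)] dx, which is 0 when n+n' is even and 2n/(n²−n'²) when n+n' is odd (it need not vanish on (0, π)). For the constant mode: ∫_0^π 1 dx = π, ∫_0^π cos(nx) dx = 0, ∫_0^π sin(nx) dx = (1−(−1)^n)/n.
  u² squared terms: (4)²·∫1 dx = 16·π = 16*π;  (1)²·∫sin(3x)² dx = 1·π/2 = π/2.
  u² cross terms: 2·(4)·(1)·∫1·sin(3x) dx = 8·(2/3) = 16/3.
  So ∫_0^π u² dx = 16*π + π/2 + 16/3 = 16/3 + 33*π/2.
  (u')² squared terms: (3)²·∫cos(3x)² dx = 9·π/2 = 9*π/2.
  So ∫_0^π (u')² dx = 9*π/2.
||u||_{H^1}^2 = (16/3 + 33*π/2) + (9*π/2) = 16/3 + 21*π.


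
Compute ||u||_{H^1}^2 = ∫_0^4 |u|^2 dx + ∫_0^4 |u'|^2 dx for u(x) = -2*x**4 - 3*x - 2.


||u||_{H^1}^2 = 88057436/315

The H^1 norm (squared) on an interval (0, L) is
  ||u||_{H^1}^2 = ∫_0^L u(x)^2 dx + ∫_0^L u'(x)^2 dx.
Compute u'(x) = -8*x**3 - 3.
Then u(x)^2 = 4*x**8 + 12*x**5 + 8*x**4 + 9*x**2 + 12*x + 4 and u'(x)^2 = 64*x**6 + 48*x**3 + 9.
Integrate each monomial from 0 to 4 using ∫_0^4 c·x^n dx = c·4^(n+1)/(n+1):
  ∫_0^4 u(x)^2 dx = ∫_0^4 (4*x^8 + 12*x^5 + 8*x^4 + 9*x^2 + 12*x + 4) dx. Term by term:
    ∫_0^4 4*x^8 dx = 1048576/9;  ∫_0^4 12*x^5 dx = 8192;  ∫_0^4 8*x^4 dx = 8192/5;
    ∫_0^4 9*x^2 dx = 192;  ∫_0^4 12*x dx = 96;  ∫_0^4 4 dx = 16.
  Sum: 1048576/9 + 8192 + 8192/5 + 192 + 96 + 16 = 5698928/45.
  ∫_0^4 u'(x)^2 dx = ∫_0^4 (64*x^6 + 48*x^3 + 9) dx. Term by term:
    ∫_0^4 64*x^6 dx = 1048576/7;  ∫_0^4 48*x^3 dx = 3072;  ∫_0^4 9 dx = 36.
  Sum: 1048576/7 + 3072 + 36 = 1070332/7.
Adding: ||u||_{H^1}^2 = 5698928/45 + 1070332/7 = 88057436/315.


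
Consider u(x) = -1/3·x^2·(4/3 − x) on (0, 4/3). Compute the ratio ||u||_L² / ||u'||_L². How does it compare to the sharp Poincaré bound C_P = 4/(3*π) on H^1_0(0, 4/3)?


||u||_L² / ||u'||_L² = 2*sqrt(14)/21 < C_P = 4/(3*π).

u(x) = -1/3·x^2·(4/3 − x), so u'(x) = x*(9*x - 8)/9.
u(x) = -1/3·x^2·(4/3 − x) vanishes at x = 0 and x = 4/3, so u ∈ H^1_0(0, 4/3). Differentiate via the product rule and integrate the resulting polynomials term by term.
  ∫_0^4/3 u² dx = ∫_0^4/3 (x^6/9 - 8*x^5/27 + 16*x^4/81) dx. Term by term:
    ∫_0^4/3 x^6/9 dx = 16384/137781;  ∫_0^4/3 -8*x^5/27 dx = -16384/59049;  ∫_0^4/3 16*x^4/81 dx = 16384/98415.
  Sum: 16384/137781 − 16384/59049 + 16384/98415 = 16384/2066715.
  ∫_0^4/3 (u')² dx = ∫_0^4/3 (x^4 - 16*x^3/9 + 64*x^2/81) dx. Term by term:
    ∫_0^4/3 x^4 dx = 1024/1215;  ∫_0^4/3 -16*x^3/9 dx = -1024/729;  ∫_0^4/3 64*x^2/81 dx = 4096/6561.
  Sum: 1024/1215 − 1024/729 + 4096/6561 = 2048/32805.
∫_0^4/3 u² dx = 16384/2066715, so ||u||_L² = 128*sqrt(35)/8505.
∫_0^4/3 (u')² dx = 2048/32805, so ||u'||_L² = 32*sqrt(10)/405.
Ratio ||u||_L² / ||u'||_L² = 2*sqrt(14)/21.
Sharp Poincaré constant on H^1_0(0, 4/3) is C_P = L/π = 4/(3*π), achieved by sin(3*π/4·x).
A polynomial bump cannot attain the sharp Poincaré constant (only the first sine eigenfunction does), so the ratio is strictly less than C_P, consistent with ||u||_L² ≤ C_P ||u'||_L².


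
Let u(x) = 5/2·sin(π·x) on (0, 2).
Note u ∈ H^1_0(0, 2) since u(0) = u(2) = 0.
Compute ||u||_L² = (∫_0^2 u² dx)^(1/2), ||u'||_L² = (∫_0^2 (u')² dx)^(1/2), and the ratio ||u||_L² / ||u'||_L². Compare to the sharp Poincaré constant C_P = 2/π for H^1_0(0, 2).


||u||_L² / ||u'||_L² = 1/π < C_P = 2/π.

u(x) = 5/2·sin(π·x), so u'(x) = 5*π*cos(π*x)/2.
Writing u(x) = A·sin(kπx/L) with A = 5/2 and k = 2, use ∫_0^L sin²(kπx/L) dx = L/2 and ∫_0^L cos²(kπx/L) dx = L/2.
u² = 25/4·sin²(π·x) and (u')² = 25*π^2/4·cos²(π·x), and each of sin², cos² integrates to L/2 = 1 over (0, 2).
∫_0^2 u² dx = 25/4, so ||u||_L² = 5/2.
∫_0^2 (u')² dx = 25*π^2/4, so ||u'||_L² = 5*π/2.
Ratio ||u||_L² / ||u'||_L² = 1/π.
Sharp Poincaré constant on H^1_0(0, 2) is C_P = L/π = 2/π, achieved by sin(π/2·x).
This is the k = 2 harmonic; the ratio L/(kπ) is strictly less than C_P = L/π, consistent with the sharp inequality ||u||_L² ≤ C_P ||u'||_L².


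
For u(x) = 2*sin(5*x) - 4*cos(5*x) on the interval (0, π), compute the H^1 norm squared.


||u||_{H^1(0,π)}^2 = 260*π

u'(x) = 20*sin(5*x) + 10*cos(5*x).
Expand u² and (u')² and integrate term by term on (0, π), using: for integers n ≥ 1, ∫_0^π sin²(nx) dx = ∫_0^π cos²(nx) dx = π/2; for n ≠ n', ∫_0^π sin(nx)sin(n'x) dx = ∫_0^π cos(nx)cos(n'x) dx = 0; and by product-to-sum, ∫_0^π sin(nx)cos(n'x) dx = ½∫_0^π [sin((n+n')x) + sin((n−n')x)] dx, which is 0 when n+n' is even and 2n/(n²−n'²) when n+n' is odd (it need not vanish on (0, π)).
  u² squared terms: (-4)²·∫cos(5x)² dx = 16·π/2 = 8*π;  (2)²·∫sin(5x)² dx = 4·π/2 = 2*π.
  u² cross terms: 2·(-4)·(2)·∫cos(5x)·sin(5x) dx = -16·(0) = 0.
  So ∫_0^π u² dx = 8*π + 2*π + 0 = 10*π.
  (u')² squared terms: (10)²·∫cos(5x)² dx = 100·π/2 = 50*π;  (20)²·∫sin(5x)² dx = 400·π/2 = 200*π.
  (u')² cross terms: 2·(10)·(20)·∫cos(5x)·sin(5x) dx = 400·(0) = 0.
  So ∫_0^π (u')² dx = 50*π + 200*π + 0 = 250*π.
||u||_{H^1}^2 = (10*π) + (250*π) = 260*π.


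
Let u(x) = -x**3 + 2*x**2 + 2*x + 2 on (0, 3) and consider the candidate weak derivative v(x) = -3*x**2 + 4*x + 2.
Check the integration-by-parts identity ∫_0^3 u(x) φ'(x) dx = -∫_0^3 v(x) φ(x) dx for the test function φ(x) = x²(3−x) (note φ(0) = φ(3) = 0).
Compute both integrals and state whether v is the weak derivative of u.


LHS = 54/5, RHS = 54/5. Yes, v = u' weakly.

u(x) = -x**3 + 2*x**2 + 2*x + 2, classical derivative u'(x) = -3*x**2 + 4*x + 2.
φ(x) = x²(3−x), so φ'(x) = 3*x*(2 - x).
Note φ(0) = φ(3) = 0, so the boundary term u·φ vanishes.
LHS = ∫_0^3 u(x) φ'(x) dx = ∫_0^3 (3*x^5 - 12*x^4 + 6*x^3 + 6*x^2 + 12*x) dx. Term by term:
  ∫_0^3 3*x^5 dx = 729/2;  ∫_0^3 -12*x^4 dx = -2916/5;  ∫_0^3 6*x^3 dx = 243/2;
  ∫_0^3 6*x^2 dx = 54;  ∫_0^3 12*x dx = 54.
Sum: 729/2 − 2916/5 + 243/2 + 54 + 54 = 54/5.
So LHS = 54/5.
∫_0^3 v(x) φ(x) dx = ∫_0^3 (3*x^5 - 13*x^4 + 10*x^3 + 6*x^2) dx. Term by term:
  ∫_0^3 3*x^5 dx = 729/2;  ∫_0^3 -13*x^4 dx = -3159/5;  ∫_0^3 10*x^3 dx = 405/2;
  ∫_0^3 6*x^2 dx = 54.
Sum: 729/2 − 3159/5 + 405/2 + 54 = -54/5.
So RHS = -∫_0^3 v(x) φ(x) dx = 54/5.
LHS = RHS, so the identity holds for this test φ.
Moreover u is smooth here and v(x) = u'(x) = -3*x**2 + 4*x + 2 pointwise, so the identity holds for every test function. Hence v is the weak derivative of u.


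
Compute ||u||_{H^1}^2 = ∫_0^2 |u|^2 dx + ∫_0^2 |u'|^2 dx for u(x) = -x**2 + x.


||u||_{H^1}^2 = 86/15

The H^1 norm (squared) on an interval (0, L) is
  ||u||_{H^1}^2 = ∫_0^L u(x)^2 dx + ∫_0^L u'(x)^2 dx.
Compute u'(x) = 1 - 2*x.
Then u(x)^2 = x**4 - 2*x**3 + x**2 and u'(x)^2 = 4*x**2 - 4*x + 1.
Integrate each monomial from 0 to 2 using ∫_0^2 c·x^n dx = c·2^(n+1)/(n+1):
  ∫_0^2 u(x)^2 dx = ∫_0^2 (x^4 - 2*x^3 + x^2) dx. Term by term:
    ∫_0^2 x^4 dx = 32/5;  ∫_0^2 -2*x^3 dx = -8;  ∫_0^2 x^2 dx = 8/3.
  Sum: 32/5 − 8 + 8/3 = 16/15.
  ∫_0^2 u'(x)^2 dx = ∫_0^2 (4*x^2 - 4*x + 1) dx. Term by term:
    ∫_0^2 4*x^2 dx = 32/3;  ∫_0^2 -4*x dx = -8;  ∫_0^2 1 dx = 2.
  Sum: 32/3 − 8 + 2 = 14/3.
Adding: ||u||_{H^1}^2 = 16/15 + 14/3 = 86/15.


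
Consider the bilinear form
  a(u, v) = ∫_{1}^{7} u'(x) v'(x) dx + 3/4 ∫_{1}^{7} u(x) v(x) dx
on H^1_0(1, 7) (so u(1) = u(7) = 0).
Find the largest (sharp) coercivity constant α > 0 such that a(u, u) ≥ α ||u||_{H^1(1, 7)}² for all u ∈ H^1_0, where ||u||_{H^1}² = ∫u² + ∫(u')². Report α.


α = (π^2 + 27)/(π^2 + 36)

Coercivity of a(·,·) on H^1_0(1, 7) means a(u, u) ≥ α ||u||_{H^1}² for every u ∈ H^1_0.
The interval has length L = 6, and Poincaré/coercivity depend only on L. Here a(u, u) = ∫(u')² + (3/4)·∫u².
Here 0 < c = 3/4 < 1. The condition a(u,u) ≥ α||u||_{H^1}² reads (1−α)∫(u')² ≥ (α−c)∫u². Any admissible α is ≤ 1 (rapidly oscillating u have ∫u²/∫(u')² → 0), and α = 1 would force 0 ≥ (1−c)∫u², impossible since c < 1; so 1−α > 0. By the sharp Poincaré inequality on H^1_0 of an interval of length L, ∫(u')² ≥ (π/L)²∫u² with equality for the first sine mode sin(π(x−x₀)/L) (x₀ the left endpoint), so the inequality holds for all u iff (1−α)(π/L)² ≥ α − c, i.e. α ≤ ((π/L)² + c)/((π/L)² + 1) = (1 + c(L/π)²)/(1 + (L/π)²). With (π/L)² = π^2/36 and c = 3/4, the largest admissible constant is α = ((π/L)² + c)/((π/L)² + 1).
Simplifying, α = (π^2 + 27)/(π^2 + 36).


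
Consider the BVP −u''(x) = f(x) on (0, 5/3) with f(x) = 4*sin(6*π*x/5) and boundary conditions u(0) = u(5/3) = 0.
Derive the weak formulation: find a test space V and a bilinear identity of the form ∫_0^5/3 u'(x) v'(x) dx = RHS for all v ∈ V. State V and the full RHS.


V = H^1_0(0, 5/3) (so v(0) = v(5/3) = 0); weak form: ∫_0^5/3 u'v' dx = ∫_0^5/3 (4*sin(6*π*x/5)) v dx for all v ∈ V.

Multiply both sides by a test function v and integrate from 0 to 5/3:
  ∫_0^5/3 −u''(x) v(x) dx = ∫_0^5/3 f(x) v(x) dx.
Integrate the LHS by parts once:
  ∫_0^5/3 −u'' v dx = −[u'(x) v(x)]_0^5/3 + ∫_0^5/3 u'(x) v'(x) dx.
Thus ∫_0^5/3 u'(x) v'(x) dx = ∫_0^5/3 f(x) v(x) dx + [u'(x) v(x)]_0^5/3.
Choose V so that boundary terms are either known or forced to vanish.
u is Dirichlet: u(0) = u(5/3) = 0. Let V = H^1_0(0, 5/3); then v(0) = v(5/3) = 0, and [u' v]_0^5/3 = 0.
Weak formulation: find u (satisfying any essential BC) such that ∫_0^5/3 u'(x) v'(x) dx = ∫_0^5/3 f v dx for all v ∈ V.
Substituting f(x) = 4*sin(6*π*x/5), the right-hand side is ∫_0^5/3 (4*sin(6*π*x/5)) v dx.


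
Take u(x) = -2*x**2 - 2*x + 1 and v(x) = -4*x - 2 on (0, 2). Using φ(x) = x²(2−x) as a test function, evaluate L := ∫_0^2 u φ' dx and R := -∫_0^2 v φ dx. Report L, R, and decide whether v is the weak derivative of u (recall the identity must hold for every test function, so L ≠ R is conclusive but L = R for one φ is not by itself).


LHS = 136/15, RHS = 136/15. Yes, v = u' weakly.

u(x) = -2*x**2 - 2*x + 1, classical derivative u'(x) = -4*x - 2.
φ(x) = x²(2−x), so φ'(x) = x*(4 - 3*x).
Note φ(0) = φ(2) = 0, so the boundary term u·φ vanishes.
LHS = ∫_0^2 u(x) φ'(x) dx = ∫_0^2 (6*x^4 - 2*x^3 - 11*x^2 + 4*x) dx. Term by term:
  ∫_0^2 6*x^4 dx = 192/5;  ∫_0^2 -2*x^3 dx = -8;  ∫_0^2 -11*x^2 dx = -88/3;
  ∫_0^2 4*x dx = 8.
Sum: 192/5 − 8 − 88/3 + 8 = 136/15.
So LHS = 136/15.
∫_0^2 v(x) φ(x) dx = ∫_0^2 (4*x^4 - 6*x^3 - 4*x^2) dx. Term by term:
  ∫_0^2 4*x^4 dx = 128/5;  ∫_0^2 -6*x^3 dx = -24;  ∫_0^2 -4*x^2 dx = -32/3.
Sum: 128/5 − 24 − 32/3 = -136/15.
So RHS = -∫_0^2 v(x) φ(x) dx = 136/15.
LHS = RHS, so the identity holds for this test φ.
Moreover u is smooth here and v(x) = u'(x) = -4*x - 2 pointwise, so the identity holds for every test function. Hence v is the weak derivative of u.


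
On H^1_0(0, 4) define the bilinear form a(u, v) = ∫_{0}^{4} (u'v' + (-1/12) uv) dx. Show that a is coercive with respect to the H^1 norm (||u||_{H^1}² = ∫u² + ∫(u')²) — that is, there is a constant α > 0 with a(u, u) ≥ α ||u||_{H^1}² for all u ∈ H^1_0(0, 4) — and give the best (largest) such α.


α = (-4/3 + π^2)/(π^2 + 16)

Coercivity of a(·,·) on H^1_0(0, 4) means a(u, u) ≥ α ||u||_{H^1}² for every u ∈ H^1_0.
The interval has length L = 4, and Poincaré/coercivity depend only on L. Here a(u, u) = ∫(u')² + (-1/12)·∫u².
Here c = -1/12 < 0 with |c| < (π/L)² = π^2/16, so coercivity still holds. The condition a(u,u) ≥ α||u||_{H^1}² reads (1−α)∫(u')² ≥ (α−c)∫u². Any admissible α is ≤ 1 (rapidly oscillating u have ∫u²/∫(u')² → 0), and α = 1 would force 0 ≥ (1−c)∫u², impossible since c < 1; so 1−α > 0. By the sharp Poincaré inequality on H^1_0 of an interval of length L, ∫(u')² ≥ (π/L)²∫u² with equality for the first sine mode sin(π(x−x₀)/L) (x₀ the left endpoint), so the inequality holds for all u iff (1−α)(π/L)² ≥ α − c, i.e. α ≤ ((π/L)² + c)/((π/L)² + 1) = (1 + c(L/π)²)/(1 + (L/π)²). (Direct route, valid since c ≤ 0: Poincaré gives c∫u² ≥ c(L/π)²∫(u')², so a(u,u) ≥ (1 + c(L/π)²)∫(u')², while ||u||_{H^1}² ≤ (1 + (L/π)²)∫(u')²; dividing yields the same α.) With (π/L)² = π^2/16 and c = -1/12, the largest admissible constant is α = ((π/L)² + c)/((π/L)² + 1).
Simplifying, α = (-4/3 + π^2)/(π^2 + 16).


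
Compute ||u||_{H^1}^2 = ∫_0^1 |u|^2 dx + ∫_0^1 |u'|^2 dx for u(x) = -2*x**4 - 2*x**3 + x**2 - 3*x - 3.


||u||_{H^1}^2 = 48229/630

The H^1 norm (squared) on an interval (0, L) is
  ||u||_{H^1}^2 = ∫_0^L u(x)^2 dx + ∫_0^L u'(x)^2 dx.
Compute u'(x) = -8*x**3 - 6*x**2 + 2*x - 3.
Then u(x)^2 = 4*x**8 + 8*x**7 + 8*x**5 + 25*x**4 + 6*x**3 + 3*x**2 + 18*x + 9 and u'(x)^2 = 64*x**6 + 96*x**5 + 4*x**4 + 24*x**3 + 40*x**2 - 12*x + 9.
Integrate each monomial from 0 to 1 using ∫_0^1 c·x^n dx = c·1^(n+1)/(n+1):
  ∫_0^1 u(x)^2 dx = ∫_0^1 (4*x^8 + 8*x^7 + 8*x^5 + 25*x^4 + 6*x^3 + 3*x^2 + 18*x + 9) dx. Term by term:
    ∫_0^1 4*x^8 dx = 4/9;  ∫_0^1 8*x^7 dx = 1;  ∫_0^1 8*x^5 dx = 4/3;
    ∫_0^1 25*x^4 dx = 5;  ∫_0^1 6*x^3 dx = 3/2;  ∫_0^1 3*x^2 dx = 1;
    ∫_0^1 18*x dx = 9;  ∫_0^1 9 dx = 9.
  Sum: 4/9 + 1 + 4/3 + 5 + 3/2 + 1 + 9 + 9 = 509/18.
  ∫_0^1 u'(x)^2 dx = ∫_0^1 (64*x^6 + 96*x^5 + 4*x^4 + 24*x^3 + 40*x^2 - 12*x + 9) dx. Term by term:
    ∫_0^1 64*x^6 dx = 64/7;  ∫_0^1 96*x^5 dx = 16;  ∫_0^1 4*x^4 dx = 4/5;
    ∫_0^1 24*x^3 dx = 6;  ∫_0^1 40*x^2 dx = 40/3;  ∫_0^1 -12*x dx = -6;
    ∫_0^1 9 dx = 9.
  Sum: 64/7 + 16 + 4/5 + 6 + 40/3 − 6 + 9 = 5069/105.
Adding: ||u||_{H^1}^2 = 509/18 + 5069/105 = 48229/630.


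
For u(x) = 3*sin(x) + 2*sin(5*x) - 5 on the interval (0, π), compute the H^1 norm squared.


||u||_{H^1(0,π)}^2 = -68 + 86*π

u'(x) = 3*cos(x) + 10*cos(5*x).
Expand u² and (u')² and integrate term by term on (0, π), using: for integers n ≥ 1, ∫_0^π sin²(nx) dx = ∫_0^π cos²(nx) dx = π/2; for n ≠ n', ∫_0^π sin(nx)sin(n'x) dx = ∫_0^π cos(nx)cos(n'x) dx = 0; and by product-to-sum, ∫_0^π sin(nx)cos(n'x) dx = ½∫_0^π [sin((n+n')x) + sin((n−n')x)] dx, which is 0 when n+n' is even and 2n/(n²−n'²) when n+n' is odd (it need not vanish on (0, π)). For the constant mode: ∫_0^π 1 dx = π, ∫_0^π cos(nx) dx = 0, ∫_0^π sin(nx) dx = (1−(−1)^n)/n.
  u² squared terms: (-5)²·∫1 dx = 25·π = 25*π;  (2)²·∫sin(5x)² dx = 4·π/2 = 2*π;  (3)²·∫sin(x)² dx = 9·π/2 = 9*π/2.
  u² cross terms: 2·(-5)·(2)·∫1·sin(5x) dx = -20·(2/5) = -8;  2·(-5)·(3)·∫1·sin(x) dx = -30·(2) = -60;  2·(2)·(3)·∫sin(5x)·sin(x) dx = 12·(0) = 0.
  So ∫_0^π u² dx = 25*π + 2*π + 9*π/2 − 8 − 60 + 0 = -68 + 63*π/2.
  (u')² squared terms: (3)²·∫cos(x)² dx = 9·π/2 = 9*π/2;  (10)²·∫cos(5x)² dx = 100·π/2 = 50*π.
  (u')² cross terms: 2·(3)·(10)·∫cos(x)·cos(5x) dx = 60·(0) = 0.
  So ∫_0^π (u')² dx = 9*π/2 + 50*π + 0 = 109*π/2.
||u||_{H^1}^2 = (-68 + 63*π/2) + (109*π/2) = -68 + 86*π.


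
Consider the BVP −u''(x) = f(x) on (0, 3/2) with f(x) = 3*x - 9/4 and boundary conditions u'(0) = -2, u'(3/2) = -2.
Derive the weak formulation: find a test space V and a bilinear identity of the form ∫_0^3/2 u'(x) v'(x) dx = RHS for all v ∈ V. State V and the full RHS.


V = H^1(0, 3/2) (v unrestricted at boundary; u is determined up to an additive constant); weak form: ∫_0^3/2 u'v' dx = ∫_0^3/2 (3*x - 9/4) v dx − 2·v(3/2) + 2·v(0) for all v ∈ V.

Multiply both sides by a test function v and integrate from 0 to 3/2:
  ∫_0^3/2 −u''(x) v(x) dx = ∫_0^3/2 f(x) v(x) dx.
Integrate the LHS by parts once:
  ∫_0^3/2 −u'' v dx = −[u'(x) v(x)]_0^3/2 + ∫_0^3/2 u'(x) v'(x) dx.
Thus ∫_0^3/2 u'(x) v'(x) dx = ∫_0^3/2 f(x) v(x) dx + [u'(x) v(x)]_0^3/2.
Choose V so that boundary terms are either known or forced to vanish.
u has inhomogeneous Neumann u'(0) = -2, u'(3/2) = -2. [u' v]_0^3/2 = (-2)·v(3/2) − (-2)·v(0) = − 2·v(3/2) + 2·v(0). Take V = H^1(0, 3/2); boundary term becomes part of RHS.
Weak formulation: find u (satisfying any essential BC) such that ∫_0^3/2 u'(x) v'(x) dx = ∫_0^3/2 f v dx − 2·v(3/2) + 2·v(0) for all v ∈ V (Neumann data are natural BCs: they enter the RHS as boundary terms).
Substituting f(x) = 3*x - 9/4, the right-hand side is ∫_0^3/2 (3*x - 9/4) v dx − 2·v(3/2) + 2·v(0).
Compatibility check (pure Neumann): taking v ≡ 1 ∈ V gives 0 = ∫_0^3/2 f dx + (-2) − (-2), i.e. ∫_0^3/2 f dx must equal u'(0) − u'(3/2) = 0. Indeed ∫_0^3/2 (3*x - 9/4) dx = 0, so the data are compatible. The solution is then unique only up to an additive constant (fix it e.g. by requiring ∫_0^3/2 u dx = 0).


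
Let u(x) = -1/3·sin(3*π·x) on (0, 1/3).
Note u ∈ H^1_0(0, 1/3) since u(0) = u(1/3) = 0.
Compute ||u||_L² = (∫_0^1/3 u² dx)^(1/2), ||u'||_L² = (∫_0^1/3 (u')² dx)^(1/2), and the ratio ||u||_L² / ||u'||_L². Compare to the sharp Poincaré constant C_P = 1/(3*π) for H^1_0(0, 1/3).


||u||_L² / ||u'||_L² = 1/(3*π) = C_P.

u(x) = -1/3·sin(3*π·x), so u'(x) = -π*cos(3*π*x).
Writing u(x) = A·sin(kπx/L) with A = -1/3 and k = 1, use ∫_0^L sin²(kπx/L) dx = L/2 and ∫_0^L cos²(kπx/L) dx = L/2.
u² = 1/9·sin²(3*π·x) and (u')² = π^2·cos²(3*π·x), and each of sin², cos² integrates to L/2 = 1/6 over (0, 1/3).
∫_0^1/3 u² dx = 1/54, so ||u||_L² = sqrt(6)/18.
∫_0^1/3 (u')² dx = π^2/6, so ||u'||_L² = sqrt(6)*π/6.
Ratio ||u||_L² / ||u'||_L² = 1/(3*π).
Sharp Poincaré constant on H^1_0(0, 1/3) is C_P = L/π = 1/(3*π), achieved by sin(3*π·x).
This is the k = 1 eigenfunction (up to amplitude), so the ratio equals the sharp Poincaré constant exactly.


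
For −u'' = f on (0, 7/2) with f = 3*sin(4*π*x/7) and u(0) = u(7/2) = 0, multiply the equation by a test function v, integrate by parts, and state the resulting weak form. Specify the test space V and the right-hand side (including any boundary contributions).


V = H^1_0(0, 7/2) (so v(0) = v(7/2) = 0); weak form: ∫_0^7/2 u'v' dx = ∫_0^7/2 (3*sin(4*π*x/7)) v dx for all v ∈ V.

Multiply both sides by a test function v and integrate from 0 to 7/2:
  ∫_0^7/2 −u''(x) v(x) dx = ∫_0^7/2 f(x) v(x) dx.
Integrate the LHS by parts once:
  ∫_0^7/2 −u'' v dx = −[u'(x) v(x)]_0^7/2 + ∫_0^7/2 u'(x) v'(x) dx.
Thus ∫_0^7/2 u'(x) v'(x) dx = ∫_0^7/2 f(x) v(x) dx + [u'(x) v(x)]_0^7/2.
Choose V so that boundary terms are either known or forced to vanish.
u is Dirichlet: u(0) = u(7/2) = 0. Let V = H^1_0(0, 7/2); then v(0) = v(7/2) = 0, and [u' v]_0^7/2 = 0.
Weak formulation: find u (satisfying any essential BC) such that ∫_0^7/2 u'(x) v'(x) dx = ∫_0^7/2 f v dx for all v ∈ V.
Substituting f(x) = 3*sin(4*π*x/7), the right-hand side is ∫_0^7/2 (3*sin(4*π*x/7)) v dx.


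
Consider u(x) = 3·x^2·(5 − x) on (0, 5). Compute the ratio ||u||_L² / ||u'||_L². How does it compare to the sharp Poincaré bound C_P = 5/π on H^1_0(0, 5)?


||u||_L² / ||u'||_L² = 5*sqrt(14)/14 < C_P = 5/π.

u(x) = 3·x^2·(5 − x), so u'(x) = 3*x*(10 - 3*x).
u(x) = 3·x^2·(5 − x) vanishes at x = 0 and x = 5, so u ∈ H^1_0(0, 5). Differentiate via the product rule and integrate the resulting polynomials term by term.
  ∫_0^5 u² dx = ∫_0^5 (9*x^6 - 90*x^5 + 225*x^4) dx. Term by term:
    ∫_0^5 9*x^6 dx = 703125/7;  ∫_0^5 -90*x^5 dx = -234375;  ∫_0^5 225*x^4 dx = 140625.
  Sum: 703125/7 − 234375 + 140625 = 46875/7.
  ∫_0^5 (u')² dx = ∫_0^5 (81*x^4 - 540*x^3 + 900*x^2) dx. Term by term:
    ∫_0^5 81*x^4 dx = 50625;  ∫_0^5 -540*x^3 dx = -84375;  ∫_0^5 900*x^2 dx = 37500.
  Sum: 50625 − 84375 + 37500 = 3750.
∫_0^5 u² dx = 46875/7, so ||u||_L² = 125*sqrt(21)/7.
∫_0^5 (u')² dx = 3750, so ||u'||_L² = 25*sqrt(6).
Ratio ||u||_L² / ||u'||_L² = 5*sqrt(14)/14.
Sharp Poincaré constant on H^1_0(0, 5) is C_P = L/π = 5/π, achieved by sin(π/5·x).
A polynomial bump cannot attain the sharp Poincaré constant (only the first sine eigenfunction does), so the ratio is strictly less than C_P, consistent with ||u||_L² ≤ C_P ||u'||_L².


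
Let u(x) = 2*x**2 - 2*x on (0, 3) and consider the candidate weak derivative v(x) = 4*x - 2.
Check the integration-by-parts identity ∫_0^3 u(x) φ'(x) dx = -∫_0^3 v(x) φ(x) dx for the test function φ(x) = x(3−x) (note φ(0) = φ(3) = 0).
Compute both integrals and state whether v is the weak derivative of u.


LHS = -18, RHS = -18. Yes, v = u' weakly.

u(x) = 2*x**2 - 2*x, classical derivative u'(x) = 4*x - 2.
φ(x) = x(3−x), so φ'(x) = 3 - 2*x.
Note φ(0) = φ(3) = 0, so the boundary term u·φ vanishes.
LHS = ∫_0^3 u(x) φ'(x) dx = ∫_0^3 (-4*x^3 + 10*x^2 - 6*x) dx. Term by term:
  ∫_0^3 -4*x^3 dx = -81;  ∫_0^3 10*x^2 dx = 90;  ∫_0^3 -6*x dx = -27.
Sum: -81 + 90 − 27 = -18.
So LHS = -18.
∫_0^3 v(x) φ(x) dx = ∫_0^3 (-4*x^3 + 14*x^2 - 6*x) dx. Term by term:
  ∫_0^3 -4*x^3 dx = -81;  ∫_0^3 14*x^2 dx = 126;  ∫_0^3 -6*x dx = -27.
Sum: -81 + 126 − 27 = 18.
So RHS = -∫_0^3 v(x) φ(x) dx = -18.
LHS = RHS, so the identity holds for this test φ.
Moreover u is smooth here and v(x) = u'(x) = 4*x - 2 pointwise, so the identity holds for every test function. Hence v is the weak derivative of u.


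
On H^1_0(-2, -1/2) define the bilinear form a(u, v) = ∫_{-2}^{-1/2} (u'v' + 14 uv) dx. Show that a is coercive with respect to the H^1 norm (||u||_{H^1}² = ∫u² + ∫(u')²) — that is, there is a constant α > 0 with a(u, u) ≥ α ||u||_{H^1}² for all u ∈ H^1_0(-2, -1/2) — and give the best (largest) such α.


α = 1

Coercivity of a(·,·) on H^1_0(-2, -1/2) means a(u, u) ≥ α ||u||_{H^1}² for every u ∈ H^1_0.
The interval has length L = 3/2, and Poincaré/coercivity depend only on L. Here a(u, u) = ∫(u')² + (14)·∫u².
Here c = 14 ≥ 1, so a(u,u) = ∫(u')² + c∫u² ≥ ∫(u')² + ∫u² = ||u||_{H^1}², i.e. α = 1 works. No larger α is possible: a(u,u) ≥ α||u||_{H^1}² means (1−α)∫(u')² ≥ (α−c)∫u², and for the modes u_n = sin(nπ(x−x₀)/L) (x₀ the left endpoint) one has ∫u_n²/∫(u_n')² = (L/(nπ))² → 0, so a(u_n,u_n)/||u_n||_{H^1}² → 1. Hence the optimal constant is α = 1.
Therefore α = 1.


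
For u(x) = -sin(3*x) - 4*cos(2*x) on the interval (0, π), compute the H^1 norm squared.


||u||_{H^1(0,π)}^2 = 48 + 45*π

u'(x) = 8*sin(2*x) - 3*cos(3*x).
Expand u² and (u')² and integrate term by term on (0, π), using: for integers n ≥ 1, ∫_0^π sin²(nx) dx = ∫_0^π cos²(nx) dx = π/2; for n ≠ n', ∫_0^π sin(nx)sin(n'x) dx = ∫_0^π cos(nx)cos(n'x) dx = 0; and by product-to-sum, ∫_0^π sin(nx)cos(n'x) dx = ½∫_0^π [sin((n+n')x) + sin((n−n')x)] dx, which is 0 when n+n' is even and 2n/(n²−n'²) when n+n' is odd (it need not vanish on (0, π)).
  u² squared terms: (-1)²·∫sin(3x)² dx = 1·π/2 = π/2;  (-4)²·∫cos(2x)² dx = 16·π/2 = 8*π.
  u² cross terms: 2·(-1)·(-4)·∫sin(3x)·cos(2x) dx = 8·(6/5) = 48/5.
  So ∫_0^π u² dx = π/2 + 8*π + 48/5 = 48/5 + 17*π/2.
  (u')² squared terms: (-3)²·∫cos(3x)² dx = 9·π/2 = 9*π/2;  (8)²·∫sin(2x)² dx = 64·π/2 = 32*π.
  (u')² cross terms: 2·(-3)·(8)·∫cos(3x)·sin(2x) dx = -48·(-4/5) = 192/5.
  So ∫_0^π (u')² dx = 9*π/2 + 32*π + 192/5 = 192/5 + 73*π/2.
||u||_{H^1}^2 = (48/5 + 17*π/2) + (192/5 + 73*π/2) = 48 + 45*π.


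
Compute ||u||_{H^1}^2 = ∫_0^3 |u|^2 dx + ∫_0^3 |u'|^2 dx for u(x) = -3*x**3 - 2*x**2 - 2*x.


||u||_{H^1}^2 = 391722/35

The H^1 norm (squared) on an interval (0, L) is
  ||u||_{H^1}^2 = ∫_0^L u(x)^2 dx + ∫_0^L u'(x)^2 dx.
Compute u'(x) = -9*x**2 - 4*x - 2.
Then u(x)^2 = 9*x**6 + 12*x**5 + 16*x**4 + 8*x**3 + 4*x**2 and u'(x)^2 = 81*x**4 + 72*x**3 + 52*x**2 + 16*x + 4.
Integrate each monomial from 0 to 3 using ∫_0^3 c·x^n dx = c·3^(n+1)/(n+1):
  ∫_0^3 u(x)^2 dx = ∫_0^3 (9*x^6 + 12*x^5 + 16*x^4 + 8*x^3 + 4*x^2) dx. Term by term:
    ∫_0^3 9*x^6 dx = 19683/7;  ∫_0^3 12*x^5 dx = 1458;  ∫_0^3 16*x^4 dx = 3888/5;
    ∫_0^3 8*x^3 dx = 162;  ∫_0^3 4*x^2 dx = 36.
  Sum: 19683/7 + 1458 + 3888/5 + 162 + 36 = 183591/35.
  ∫_0^3 u'(x)^2 dx = ∫_0^3 (81*x^4 + 72*x^3 + 52*x^2 + 16*x + 4) dx. Term by term:
    ∫_0^3 81*x^4 dx = 19683/5;  ∫_0^3 72*x^3 dx = 1458;  ∫_0^3 52*x^2 dx = 468;
    ∫_0^3 16*x dx = 72;  ∫_0^3 4 dx = 12.
  Sum: 19683/5 + 1458 + 468 + 72 + 12 = 29733/5.
Adding: ||u||_{H^1}^2 = 183591/35 + 29733/5 = 391722/35.


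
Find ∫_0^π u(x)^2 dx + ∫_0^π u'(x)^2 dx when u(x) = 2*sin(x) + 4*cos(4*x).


||u||_{H^1(0,π)}^2 = -544/15 + 140*π

u'(x) = -16*sin(4*x) + 2*cos(x).
Expand u² and (u')² and integrate term by term on (0, π), using: for integers n ≥ 1, ∫_0^π sin²(nx) dx = ∫_0^π cos²(nx) dx = π/2; for n ≠ n', ∫_0^π sin(nx)sin(n'x) dx = ∫_0^π cos(nx)cos(n'x) dx = 0; and by product-to-sum, ∫_0^π sin(nx)cos(n'x) dx = ½∫_0^π [sin((n+n')x) + sin((n−n')x)] dx, which is 0 when n+n' is even and 2n/(n²−n'²) when n+n' is odd (it need not vanish on (0, π)).
  u² squared terms: (2)²·∫sin(x)² dx = 4·π/2 = 2*π;  (4)²·∫cos(4x)² dx = 16·π/2 = 8*π.
  u² cross terms: 2·(2)·(4)·∫sin(x)·cos(4x) dx = 16·(-2/15) = -32/15.
  So ∫_0^π u² dx = 2*π + 8*π − 32/15 = -32/15 + 10*π.
  (u')² squared terms: (-16)²·∫sin(4x)² dx = 256·π/2 = 128*π;  (2)²·∫cos(x)² dx = 4·π/2 = 2*π.
  (u')² cross terms: 2·(-16)·(2)·∫sin(4x)·cos(x) dx = -64·(8/15) = -512/15.
  So ∫_0^π (u')² dx = 128*π + 2*π − 512/15 = -512/15 + 130*π.
||u||_{H^1}^2 = (-32/15 + 10*π) + (-512/15 + 130*π) = -544/15 + 140*π.


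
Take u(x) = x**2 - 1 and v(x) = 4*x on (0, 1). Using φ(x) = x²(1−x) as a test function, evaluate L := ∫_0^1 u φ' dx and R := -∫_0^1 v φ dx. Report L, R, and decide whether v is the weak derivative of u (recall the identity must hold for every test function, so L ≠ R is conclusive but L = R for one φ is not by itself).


LHS = -1/10, RHS = -1/5. No, v is not the weak derivative of u.

u(x) = x**2 - 1, classical derivative u'(x) = 2*x.
φ(x) = x²(1−x), so φ'(x) = x*(2 - 3*x).
Note φ(0) = φ(1) = 0, so the boundary term u·φ vanishes.
LHS = ∫_0^1 u(x) φ'(x) dx = ∫_0^1 (-3*x^4 + 2*x^3 + 3*x^2 - 2*x) dx. Term by term:
  ∫_0^1 -3*x^4 dx = -3/5;  ∫_0^1 2*x^3 dx = 1/2;  ∫_0^1 3*x^2 dx = 1;
  ∫_0^1 -2*x dx = -1.
Sum: -3/5 + 1/2 + 1 − 1 = -1/10.
So LHS = -1/10.
∫_0^1 v(x) φ(x) dx = ∫_0^1 (-4*x^4 + 4*x^3) dx. Term by term:
  ∫_0^1 -4*x^4 dx = -4/5;  ∫_0^1 4*x^3 dx = 1.
Sum: -4/5 + 1 = 1/5.
So RHS = -∫_0^1 v(x) φ(x) dx = -1/5.
LHS − RHS = 1/10 ≠ 0, so the identity fails.
(For a valid weak derivative the identity must hold for EVERY test function, in particular this one. The failure shows v is NOT the weak derivative of u.)
Correct weak derivative would be u'(x) = 2*x.


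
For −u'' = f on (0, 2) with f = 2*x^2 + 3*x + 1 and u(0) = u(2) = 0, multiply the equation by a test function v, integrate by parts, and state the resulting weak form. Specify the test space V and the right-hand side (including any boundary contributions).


V = H^1_0(0, 2) (so v(0) = v(2) = 0); weak form: ∫_0^2 u'v' dx = ∫_0^2 (2*x^2 + 3*x + 1) v dx for all v ∈ V.

Multiply both sides by a test function v and integrate from 0 to 2:
  ∫_0^2 −u''(x) v(x) dx = ∫_0^2 f(x) v(x) dx.
Integrate the LHS by parts once:
  ∫_0^2 −u'' v dx = −[u'(x) v(x)]_0^2 + ∫_0^2 u'(x) v'(x) dx.
Thus ∫_0^2 u'(x) v'(x) dx = ∫_0^2 f(x) v(x) dx + [u'(x) v(x)]_0^2.
Choose V so that boundary terms are either known or forced to vanish.
u is Dirichlet: u(0) = u(2) = 0. Let V = H^1_0(0, 2); then v(0) = v(2) = 0, and [u' v]_0^2 = 0.
Weak formulation: find u (satisfying any essential BC) such that ∫_0^2 u'(x) v'(x) dx = ∫_0^2 f v dx for all v ∈ V.
Substituting f(x) = 2*x^2 + 3*x + 1, the right-hand side is ∫_0^2 (2*x^2 + 3*x + 1) v dx.


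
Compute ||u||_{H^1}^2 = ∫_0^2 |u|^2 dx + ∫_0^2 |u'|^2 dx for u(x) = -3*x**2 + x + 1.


||u||_{H^1}^2 = 1504/15

The H^1 norm (squared) on an interval (0, L) is
  ||u||_{H^1}^2 = ∫_0^L u(x)^2 dx + ∫_0^L u'(x)^2 dx.
Compute u'(x) = 1 - 6*x.
Then u(x)^2 = 9*x**4 - 6*x**3 - 5*x**2 + 2*x + 1 and u'(x)^2 = 36*x**2 - 12*x + 1.
Integrate each monomial from 0 to 2 using ∫_0^2 c·x^n dx = c·2^(n+1)/(n+1):
  ∫_0^2 u(x)^2 dx = ∫_0^2 (9*x^4 - 6*x^3 - 5*x^2 + 2*x + 1) dx. Term by term:
    ∫_0^2 9*x^4 dx = 288/5;  ∫_0^2 -6*x^3 dx = -24;  ∫_0^2 -5*x^2 dx = -40/3;
    ∫_0^2 2*x dx = 4;  ∫_0^2 1 dx = 2.
  Sum: 288/5 − 24 − 40/3 + 4 + 2 = 394/15.
  ∫_0^2 u'(x)^2 dx = ∫_0^2 (36*x^2 - 12*x + 1) dx. Term by term:
    ∫_0^2 36*x^2 dx = 96;  ∫_0^2 -12*x dx = -24;  ∫_0^2 1 dx = 2.
  Sum: 96 − 24 + 2 = 74.
Adding: ||u||_{H^1}^2 = 394/15 + 74 = 1504/15.


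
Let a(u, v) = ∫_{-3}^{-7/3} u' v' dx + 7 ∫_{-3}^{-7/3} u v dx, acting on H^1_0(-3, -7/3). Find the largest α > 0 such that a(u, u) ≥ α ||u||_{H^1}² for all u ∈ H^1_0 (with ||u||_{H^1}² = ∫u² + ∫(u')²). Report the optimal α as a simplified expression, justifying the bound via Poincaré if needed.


α = 1

Coercivity of a(·,·) on H^1_0(-3, -7/3) means a(u, u) ≥ α ||u||_{H^1}² for every u ∈ H^1_0.
The interval has length L = 2/3, and Poincaré/coercivity depend only on L. Here a(u, u) = ∫(u')² + (7)·∫u².
Here c = 7 ≥ 1, so a(u,u) = ∫(u')² + c∫u² ≥ ∫(u')² + ∫u² = ||u||_{H^1}², i.e. α = 1 works. No larger α is possible: a(u,u) ≥ α||u||_{H^1}² means (1−α)∫(u')² ≥ (α−c)∫u², and for the modes u_n = sin(nπ(x−x₀)/L) (x₀ the left endpoint) one has ∫u_n²/∫(u_n')² = (L/(nπ))² → 0, so a(u_n,u_n)/||u_n||_{H^1}² → 1. Hence the optimal constant is α = 1.
Therefore α = 1.
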